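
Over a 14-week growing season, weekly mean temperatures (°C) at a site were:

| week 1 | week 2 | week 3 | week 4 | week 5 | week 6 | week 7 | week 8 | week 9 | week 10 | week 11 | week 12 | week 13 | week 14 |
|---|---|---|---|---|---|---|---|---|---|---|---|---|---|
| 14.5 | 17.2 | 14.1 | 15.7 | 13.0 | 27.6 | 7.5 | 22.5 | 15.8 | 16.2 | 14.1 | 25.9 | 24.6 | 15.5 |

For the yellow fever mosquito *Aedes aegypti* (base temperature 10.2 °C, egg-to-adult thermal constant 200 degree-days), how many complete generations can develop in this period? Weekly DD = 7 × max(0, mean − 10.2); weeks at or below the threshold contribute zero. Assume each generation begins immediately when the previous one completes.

3 generations

Weekly DD (7 × max(0, T̄ − 10.2)): 30.1, 49.0, 27.3, 38.5, 19.6, 121.8, 0.0, 86.1, 39.2, 42.0, 27.3, 109.9, 100.8, 37.1.
Season total = 728.7 DD.
Complete generations = ⌊728.7 / 200⌋ = 3.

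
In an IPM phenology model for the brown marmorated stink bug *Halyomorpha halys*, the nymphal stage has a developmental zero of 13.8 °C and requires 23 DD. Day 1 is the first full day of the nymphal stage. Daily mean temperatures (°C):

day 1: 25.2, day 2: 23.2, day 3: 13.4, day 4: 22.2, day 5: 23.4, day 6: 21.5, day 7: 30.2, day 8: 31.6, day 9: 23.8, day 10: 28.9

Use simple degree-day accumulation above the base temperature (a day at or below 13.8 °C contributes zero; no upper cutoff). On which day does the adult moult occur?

Daily DD above 13.8 °C: 11.4, 9.4, 0.0, 8.4, 9.6, 7.7, 16.4, 17.8, 10.0, 15.1.
Cumulative: 11.4, 20.8, 20.8, 29.2, 38.8, 46.5, 62.9, 80.7, 90.7, 105.8.
The total first reaches 23 DD on day 4.

day 4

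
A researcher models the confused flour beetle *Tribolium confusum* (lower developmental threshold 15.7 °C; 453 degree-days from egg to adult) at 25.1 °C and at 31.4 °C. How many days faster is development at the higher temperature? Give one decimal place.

At 25.1 °C: 453 / (25.1 − 15.7) = 453 / 9.4 = 48.191 d.
At 31.4 °C: 453 / (31.4 − 15.7) = 453 / 15.7 = 28.854 d.
Difference = |48.191 − 28.854| = 19.338 ≈ 19.3 days.

19.3 days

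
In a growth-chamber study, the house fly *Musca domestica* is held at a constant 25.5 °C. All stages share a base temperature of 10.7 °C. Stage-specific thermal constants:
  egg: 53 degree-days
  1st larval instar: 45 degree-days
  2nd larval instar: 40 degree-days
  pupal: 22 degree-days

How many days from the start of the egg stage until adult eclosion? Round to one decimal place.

10.8 days

Daily accumulation at 25.5 °C = 25.5 − 10.7 = 14.8 DD/day.
Total K = 53 + 45 + 40 + 22 = 160 DD.
Total duration = 160 / 14.8 = 10.811 ≈ 10.8 days.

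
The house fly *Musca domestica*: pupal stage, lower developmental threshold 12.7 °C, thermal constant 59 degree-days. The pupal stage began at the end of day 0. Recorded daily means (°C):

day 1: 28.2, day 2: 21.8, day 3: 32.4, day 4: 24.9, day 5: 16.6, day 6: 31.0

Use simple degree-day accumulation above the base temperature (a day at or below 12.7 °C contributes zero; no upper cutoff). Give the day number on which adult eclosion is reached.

Daily DD above 12.7 °C: 15.5, 9.1, 19.7, 12.2, 3.9, 18.3.
Cumulative: 15.5, 24.6, 44.3, 56.5, 60.4, 78.7.
The total first reaches 59 DD on day 5.

day 5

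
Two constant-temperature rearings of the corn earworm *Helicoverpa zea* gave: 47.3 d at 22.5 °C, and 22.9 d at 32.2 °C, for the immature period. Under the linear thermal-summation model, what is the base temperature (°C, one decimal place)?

Equal thermal constants: D₁(T₁ − T_b) = D₂(T₂ − T_b).
47.3·(22.5 − T_b) = 22.9·(32.2 − T_b)
T_b = (47.3·22.5 − 22.9·32.2) / (47.3 − 22.9) = 326.87 / 24.4 = 13.396 °C ≈ 13.4 °C.

13.4 °C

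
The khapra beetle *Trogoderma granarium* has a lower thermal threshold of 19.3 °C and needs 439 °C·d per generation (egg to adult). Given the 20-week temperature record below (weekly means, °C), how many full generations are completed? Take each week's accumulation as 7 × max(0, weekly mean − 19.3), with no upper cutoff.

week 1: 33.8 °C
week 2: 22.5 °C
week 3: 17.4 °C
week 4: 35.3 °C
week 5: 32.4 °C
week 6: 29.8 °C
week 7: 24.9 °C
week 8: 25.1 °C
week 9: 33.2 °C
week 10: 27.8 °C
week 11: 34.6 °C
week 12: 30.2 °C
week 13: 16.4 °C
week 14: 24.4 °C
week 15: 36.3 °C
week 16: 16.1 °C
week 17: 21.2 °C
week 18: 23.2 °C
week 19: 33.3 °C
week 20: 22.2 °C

2 generations

Weekly DD (7 × max(0, T̄ − 19.3)): 101.5, 22.4, 0.0, 112.0, 91.7, 73.5, 39.2, 40.6, 97.3, 59.5, 107.1, 76.3, 0.0, 35.7, 119.0, 0.0, 13.3, 27.3, 98.0, 20.3.
Season total = 1134.7 DD.
Complete generations = ⌊1134.7 / 439⌋ = 2.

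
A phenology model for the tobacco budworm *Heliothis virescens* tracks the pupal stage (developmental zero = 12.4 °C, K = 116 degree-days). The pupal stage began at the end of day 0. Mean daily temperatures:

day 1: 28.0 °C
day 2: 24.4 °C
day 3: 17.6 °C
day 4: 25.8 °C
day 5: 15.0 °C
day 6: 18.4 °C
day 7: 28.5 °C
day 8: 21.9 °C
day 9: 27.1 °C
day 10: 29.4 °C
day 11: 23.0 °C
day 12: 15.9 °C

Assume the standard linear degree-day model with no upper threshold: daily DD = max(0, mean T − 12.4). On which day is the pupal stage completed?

day 11

Daily DD above 12.4 °C: 15.6, 12.0, 5.2, 13.4, 2.6, 6.0, 16.1, 9.5, 14.7, 17.0, 10.6, 3.5.
Cumulative: 15.6, 27.6, 32.8, 46.2, 48.8, 54.8, 70.9, 80.4, 95.1, 112.1, 122.7, 126.2.
The total first reaches 116 DD on day 11.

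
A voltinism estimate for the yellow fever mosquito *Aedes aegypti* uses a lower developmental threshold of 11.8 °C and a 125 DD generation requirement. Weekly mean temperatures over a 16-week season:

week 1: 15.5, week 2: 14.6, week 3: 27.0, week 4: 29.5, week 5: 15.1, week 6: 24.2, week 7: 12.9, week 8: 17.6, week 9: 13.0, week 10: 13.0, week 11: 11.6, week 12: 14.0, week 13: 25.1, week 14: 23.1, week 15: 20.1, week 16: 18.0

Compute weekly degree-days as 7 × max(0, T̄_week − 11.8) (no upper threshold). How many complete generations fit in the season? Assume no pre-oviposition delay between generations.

5 generations

Weekly DD (7 × max(0, T̄ − 11.8)): 25.9, 19.6, 106.4, 123.9, 23.1, 86.8, 7.7, 40.6, 8.4, 8.4, 0.0, 15.4, 93.1, 79.1, 58.1, 43.4.
Season total = 739.9 DD.
Complete generations = ⌊739.9 / 125⌋ = 5.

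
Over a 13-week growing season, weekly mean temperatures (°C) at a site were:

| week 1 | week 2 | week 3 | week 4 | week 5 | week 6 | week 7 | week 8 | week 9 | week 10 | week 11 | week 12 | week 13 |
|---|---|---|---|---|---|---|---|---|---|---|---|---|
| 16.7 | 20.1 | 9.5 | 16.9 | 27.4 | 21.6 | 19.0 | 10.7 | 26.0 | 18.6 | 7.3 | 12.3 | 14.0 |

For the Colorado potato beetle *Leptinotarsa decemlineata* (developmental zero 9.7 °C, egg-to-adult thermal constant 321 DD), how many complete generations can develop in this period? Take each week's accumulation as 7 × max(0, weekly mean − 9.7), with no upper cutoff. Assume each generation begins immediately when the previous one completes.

Weekly DD (7 × max(0, T̄ − 9.7)): 49.0, 72.8, 0.0, 50.4, 123.9, 83.3, 65.1, 7.0, 114.1, 62.3, 0.0, 18.2, 30.1.
Season total = 676.2 DD.
Complete generations = ⌊676.2 / 321⌋ = 2.

2 generations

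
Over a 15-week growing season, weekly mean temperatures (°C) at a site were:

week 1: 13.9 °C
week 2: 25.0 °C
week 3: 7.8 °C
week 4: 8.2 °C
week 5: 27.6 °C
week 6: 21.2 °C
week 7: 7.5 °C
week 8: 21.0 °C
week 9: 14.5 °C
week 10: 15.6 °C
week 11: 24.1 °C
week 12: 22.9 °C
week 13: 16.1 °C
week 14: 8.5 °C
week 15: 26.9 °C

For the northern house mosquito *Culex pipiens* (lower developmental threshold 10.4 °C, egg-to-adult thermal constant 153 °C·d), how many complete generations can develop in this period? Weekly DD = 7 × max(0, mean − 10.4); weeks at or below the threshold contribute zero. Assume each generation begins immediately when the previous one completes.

Weekly DD (7 × max(0, T̄ − 10.4)): 24.5, 102.2, 0.0, 0.0, 120.4, 75.6, 0.0, 74.2, 28.7, 36.4, 95.9, 87.5, 39.9, 0.0, 115.5.
Season total = 800.8 DD.
Complete generations = ⌊800.8 / 153⌋ = 5.

5 generations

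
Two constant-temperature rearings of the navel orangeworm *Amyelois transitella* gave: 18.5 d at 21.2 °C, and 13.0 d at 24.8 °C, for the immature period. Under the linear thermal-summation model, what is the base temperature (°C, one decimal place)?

Under the model K = D·(T − T_b), so D₁·(T₁ − T_b) = D₂·(T₂ − T_b).
18.5·(21.2 − T_b) = 13.0·(24.8 − T_b)
T_b = (18.5·21.2 − 13.0·24.8) / (18.5 − 13.0) = 69.80 / 5.5 = 12.691 °C ≈ 12.7 °C.

12.7 °C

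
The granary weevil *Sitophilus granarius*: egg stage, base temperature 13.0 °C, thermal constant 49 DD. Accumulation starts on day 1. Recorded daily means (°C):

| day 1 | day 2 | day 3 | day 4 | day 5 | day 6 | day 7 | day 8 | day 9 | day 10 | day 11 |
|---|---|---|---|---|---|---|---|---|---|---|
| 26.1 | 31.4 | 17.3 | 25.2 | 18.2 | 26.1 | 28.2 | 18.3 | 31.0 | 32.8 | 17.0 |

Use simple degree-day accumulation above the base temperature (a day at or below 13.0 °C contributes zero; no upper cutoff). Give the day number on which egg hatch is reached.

Daily DD above 13.0 °C: 13.1, 18.4, 4.3, 12.2, 5.2, 13.1, 15.2, 5.3, 18.0, 19.8, 4.0.
Cumulative: 13.1, 31.5, 35.8, 48.0, 53.2, 66.3, 81.5, 86.8, 104.8, 124.6, 128.6.
The total first reaches 49 DD on day 5.

day 5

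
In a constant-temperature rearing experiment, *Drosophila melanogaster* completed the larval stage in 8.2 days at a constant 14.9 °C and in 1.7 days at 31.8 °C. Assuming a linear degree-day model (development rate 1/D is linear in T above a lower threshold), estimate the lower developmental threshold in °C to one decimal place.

10.5 °C

Under the model K = D·(T − T_b), so D₁·(T₁ − T_b) = D₂·(T₂ − T_b).
8.2·(14.9 − T_b) = 1.7·(31.8 − T_b)
T_b = (8.2·14.9 − 1.7·31.8) / (8.2 − 1.7) = 68.12 / 6.5 = 10.480 °C ≈ 10.5 °C.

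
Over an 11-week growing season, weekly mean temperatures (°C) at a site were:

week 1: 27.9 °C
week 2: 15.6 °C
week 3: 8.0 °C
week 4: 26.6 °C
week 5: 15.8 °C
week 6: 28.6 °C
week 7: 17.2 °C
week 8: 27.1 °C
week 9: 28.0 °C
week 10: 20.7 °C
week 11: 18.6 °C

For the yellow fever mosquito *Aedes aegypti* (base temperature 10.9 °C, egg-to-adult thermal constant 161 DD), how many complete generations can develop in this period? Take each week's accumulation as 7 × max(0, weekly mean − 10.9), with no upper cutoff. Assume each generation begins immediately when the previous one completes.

5 generations

Weekly DD (7 × max(0, T̄ − 10.9)): 119.0, 32.9, 0.0, 109.9, 34.3, 123.9, 44.1, 113.4, 119.7, 68.6, 53.9.
Season total = 819.7 DD.
Complete generations = ⌊819.7 / 161⌋ = 5.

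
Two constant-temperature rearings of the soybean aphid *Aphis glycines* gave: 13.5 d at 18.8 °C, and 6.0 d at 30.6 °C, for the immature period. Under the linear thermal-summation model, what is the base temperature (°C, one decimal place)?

9.4 °C

Under the model K = D·(T − T_b), so D₁·(T₁ − T_b) = D₂·(T₂ − T_b).
13.5·(18.8 − T_b) = 6.0·(30.6 − T_b)
T_b = (13.5·18.8 − 6.0·30.6) / (13.5 − 6.0) = 70.20 / 7.5 = 9.360 °C ≈ 9.4 °C.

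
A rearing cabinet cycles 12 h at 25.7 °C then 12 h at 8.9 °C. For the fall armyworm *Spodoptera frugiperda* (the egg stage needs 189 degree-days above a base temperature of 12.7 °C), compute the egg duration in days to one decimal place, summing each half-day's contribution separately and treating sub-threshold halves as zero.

29.1 days

Day half: max(0, 25.7 − 12.7) × 0.5 = 13.0 × 0.5 = 6.50 DD.
Night half: max(0, 8.9 − 12.7) × 0.5 = 0.0 × 0.5 = 0.00 DD.
Per 24 h: 6.50 DD/day.
Duration = 189 / 6.50 = 29.077 ≈ 29.1 days.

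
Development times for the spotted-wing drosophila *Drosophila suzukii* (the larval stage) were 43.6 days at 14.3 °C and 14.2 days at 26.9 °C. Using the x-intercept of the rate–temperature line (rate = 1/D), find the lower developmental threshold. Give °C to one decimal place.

8.2 °C

Linear rate model ⇒ the product D·(T − T_b) is constant across temperatures.
43.6·(14.3 − T_b) = 14.2·(26.9 − T_b)
T_b = (43.6·14.3 − 14.2·26.9) / (43.6 − 14.2) = 241.50 / 29.4 = 8.214 °C ≈ 8.2 °C.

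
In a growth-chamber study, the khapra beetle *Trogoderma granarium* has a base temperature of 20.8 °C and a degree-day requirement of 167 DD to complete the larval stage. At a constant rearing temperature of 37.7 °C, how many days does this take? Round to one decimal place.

9.9 days

Daily accumulation = 37.7 − 20.8 = 16.9 DD/day.
Duration = 167 / 16.9 = 9.882 ≈ 9.9 days.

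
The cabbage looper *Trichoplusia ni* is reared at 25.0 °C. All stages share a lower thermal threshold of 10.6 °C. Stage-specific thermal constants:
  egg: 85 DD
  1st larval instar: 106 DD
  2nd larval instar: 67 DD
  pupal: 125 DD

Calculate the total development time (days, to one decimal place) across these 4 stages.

26.6 days

Daily accumulation at 25.0 °C = 25.0 − 10.6 = 14.4 DD/day.
Total K = 85 + 106 + 67 + 125 = 383 DD.
Total duration = 383 / 14.4 = 26.597 ≈ 26.6 days.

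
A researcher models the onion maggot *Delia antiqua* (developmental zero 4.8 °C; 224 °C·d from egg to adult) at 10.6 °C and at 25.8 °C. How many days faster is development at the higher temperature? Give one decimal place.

At 10.6 °C: 224 / (10.6 − 4.8) = 224 / 5.8 = 38.621 d.
At 25.8 °C: 224 / (25.8 − 4.8) = 224 / 21.0 = 10.667 d.
Difference = |38.621 − 10.667| = 27.954 ≈ 28.0 days.

28.0 days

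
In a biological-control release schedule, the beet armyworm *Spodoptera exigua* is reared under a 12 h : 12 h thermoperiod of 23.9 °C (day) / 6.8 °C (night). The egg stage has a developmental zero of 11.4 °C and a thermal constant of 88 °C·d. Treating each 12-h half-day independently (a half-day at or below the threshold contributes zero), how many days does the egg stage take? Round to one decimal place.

Day half: max(0, 23.9 − 11.4) × 0.5 = 12.5 × 0.5 = 6.25 DD.
Night half: max(0, 6.8 − 11.4) × 0.5 = 0.0 × 0.5 = 0.00 DD.
Per 24 h: 6.25 DD/day.
Duration = 88 / 6.25 = 14.080 ≈ 14.1 days.

14.1 days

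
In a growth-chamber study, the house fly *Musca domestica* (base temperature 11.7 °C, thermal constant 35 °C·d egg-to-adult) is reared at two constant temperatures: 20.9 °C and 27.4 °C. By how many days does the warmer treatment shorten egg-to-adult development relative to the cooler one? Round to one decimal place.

1.6 days

At 20.9 °C: 35 / (20.9 − 11.7) = 35 / 9.2 = 3.804 d.
At 27.4 °C: 35 / (27.4 − 11.7) = 35 / 15.7 = 2.229 d.
Difference = |3.804 − 2.229| = 1.575 ≈ 1.6 days.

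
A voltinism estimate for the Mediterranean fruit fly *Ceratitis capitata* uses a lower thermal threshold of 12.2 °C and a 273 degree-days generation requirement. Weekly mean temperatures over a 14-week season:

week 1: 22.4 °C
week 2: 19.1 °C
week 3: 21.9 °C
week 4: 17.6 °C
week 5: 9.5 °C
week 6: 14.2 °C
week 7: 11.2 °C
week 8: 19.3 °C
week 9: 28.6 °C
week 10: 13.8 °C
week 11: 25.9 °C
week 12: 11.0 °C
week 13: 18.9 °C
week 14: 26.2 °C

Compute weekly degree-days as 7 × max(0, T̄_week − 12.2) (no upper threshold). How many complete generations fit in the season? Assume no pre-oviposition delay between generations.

2 generations

Weekly DD (7 × max(0, T̄ − 12.2)): 71.4, 48.3, 67.9, 37.8, 0.0, 14.0, 0.0, 49.7, 114.8, 11.2, 95.9, 0.0, 46.9, 98.0.
Season total = 655.9 DD.
Complete generations = ⌊655.9 / 273⌋ = 2.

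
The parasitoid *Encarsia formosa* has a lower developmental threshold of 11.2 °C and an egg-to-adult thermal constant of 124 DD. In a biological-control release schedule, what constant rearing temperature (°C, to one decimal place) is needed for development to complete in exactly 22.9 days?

16.6 °C

Required daily accumulation = 124 / 22.9 = 5.415 DD/day.
T = T_base + 5.415 = 11.2 + 5.415 = 16.615 ≈ 16.6 °C.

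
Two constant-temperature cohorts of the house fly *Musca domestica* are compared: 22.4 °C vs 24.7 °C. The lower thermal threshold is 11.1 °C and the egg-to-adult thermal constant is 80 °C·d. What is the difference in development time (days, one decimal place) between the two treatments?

At 22.4 °C: 80 / (22.4 − 11.1) = 80 / 11.3 = 7.080 d.
At 24.7 °C: 80 / (24.7 − 11.1) = 80 / 13.6 = 5.882 d.
Difference = |7.080 − 5.882| = 1.197 ≈ 1.2 days.

1.2 days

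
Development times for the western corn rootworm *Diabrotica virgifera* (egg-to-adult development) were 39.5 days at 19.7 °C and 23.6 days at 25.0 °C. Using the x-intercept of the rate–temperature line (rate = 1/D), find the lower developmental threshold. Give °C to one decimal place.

Under the model K = D·(T − T_b), so D₁·(T₁ − T_b) = D₂·(T₂ − T_b).
39.5·(19.7 − T_b) = 23.6·(25.0 − T_b)
T_b = (39.5·19.7 − 23.6·25.0) / (39.5 − 23.6) = 188.15 / 15.9 = 11.833 °C ≈ 11.8 °C.

11.8 °C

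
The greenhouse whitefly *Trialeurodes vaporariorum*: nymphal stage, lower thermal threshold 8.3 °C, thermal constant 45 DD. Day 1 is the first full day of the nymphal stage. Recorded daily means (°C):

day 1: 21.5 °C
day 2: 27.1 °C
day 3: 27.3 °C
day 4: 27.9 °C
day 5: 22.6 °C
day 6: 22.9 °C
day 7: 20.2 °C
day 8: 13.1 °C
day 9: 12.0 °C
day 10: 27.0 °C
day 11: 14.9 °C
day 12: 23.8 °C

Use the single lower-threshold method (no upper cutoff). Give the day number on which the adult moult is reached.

Daily DD above 8.3 °C: 13.2, 18.8, 19.0, 19.6, 14.3, 14.6, 11.9, 4.8, 3.7, 18.7, 6.6, 15.5.
Cumulative: 13.2, 32.0, 51.0, 70.6, 84.9, 99.5, 111.4, 116.2, 119.9, 138.6, 145.2, 160.7.
The total first reaches 45 DD on day 3.

day 3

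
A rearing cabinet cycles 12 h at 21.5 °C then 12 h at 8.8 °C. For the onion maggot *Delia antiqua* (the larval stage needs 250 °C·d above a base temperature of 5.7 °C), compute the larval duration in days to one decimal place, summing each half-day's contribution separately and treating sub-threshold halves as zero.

26.5 days

Day half: max(0, 21.5 − 5.7) × 0.5 = 15.8 × 0.5 = 7.90 DD.
Night half: max(0, 8.8 − 5.7) × 0.5 = 3.1 × 0.5 = 1.55 DD.
Per 24 h: 9.45 DD/day.
Duration = 250 / 9.45 = 26.455 ≈ 26.5 days.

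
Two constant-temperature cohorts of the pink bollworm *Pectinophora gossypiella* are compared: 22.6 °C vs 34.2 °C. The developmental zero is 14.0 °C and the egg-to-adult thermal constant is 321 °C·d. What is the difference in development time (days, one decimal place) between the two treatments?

21.4 days

At 22.6 °C: 321 / (22.6 − 14.0) = 321 / 8.6 = 37.326 d.
At 34.2 °C: 321 / (34.2 − 14.0) = 321 / 20.2 = 15.891 d.
Difference = |37.326 − 15.891| = 21.434 ≈ 21.4 days.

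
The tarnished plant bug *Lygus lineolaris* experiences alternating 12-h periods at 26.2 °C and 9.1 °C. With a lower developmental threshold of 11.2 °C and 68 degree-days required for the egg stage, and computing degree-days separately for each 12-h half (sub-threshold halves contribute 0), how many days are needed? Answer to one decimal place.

9.1 days

Day half: max(0, 26.2 − 11.2) × 0.5 = 15.0 × 0.5 = 7.50 DD.
Night half: max(0, 9.1 − 11.2) × 0.5 = 0.0 × 0.5 = 0.00 DD.
Per 24 h: 7.50 DD/day.
Duration = 68 / 7.50 = 9.067 ≈ 9.1 days.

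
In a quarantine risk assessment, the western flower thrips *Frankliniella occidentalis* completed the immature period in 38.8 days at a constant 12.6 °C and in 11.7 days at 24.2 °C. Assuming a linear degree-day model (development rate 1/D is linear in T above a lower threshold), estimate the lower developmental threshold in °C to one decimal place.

7.6 °C

Linear rate model ⇒ the product D·(T − T_b) is constant across temperatures.
38.8·(12.6 − T_b) = 11.7·(24.2 − T_b)
T_b = (38.8·12.6 − 11.7·24.2) / (38.8 − 11.7) = 205.74 / 27.1 = 7.592 °C ≈ 7.6 °C.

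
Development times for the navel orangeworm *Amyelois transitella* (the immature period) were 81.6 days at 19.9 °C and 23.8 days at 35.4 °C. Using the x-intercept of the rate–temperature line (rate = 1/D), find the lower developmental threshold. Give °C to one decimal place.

Under the model K = D·(T − T_b), so D₁·(T₁ − T_b) = D₂·(T₂ − T_b).
81.6·(19.9 − T_b) = 23.8·(35.4 − T_b)
T_b = (81.6·19.9 − 23.8·35.4) / (81.6 − 23.8) = 781.32 / 57.8 = 13.518 °C ≈ 13.5 °C.

13.5 °C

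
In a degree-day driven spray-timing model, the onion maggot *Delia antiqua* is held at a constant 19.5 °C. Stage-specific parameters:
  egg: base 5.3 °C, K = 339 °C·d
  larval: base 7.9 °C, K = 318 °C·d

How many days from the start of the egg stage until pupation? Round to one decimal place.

51.3 days

egg: 339 / (19.5 − 5.3) = 339 / 14.2 = 23.873 d.
larval: 318 / (19.5 − 7.9) = 318 / 11.6 = 27.414 d.
Sum = 51.287 ≈ 51.3 days.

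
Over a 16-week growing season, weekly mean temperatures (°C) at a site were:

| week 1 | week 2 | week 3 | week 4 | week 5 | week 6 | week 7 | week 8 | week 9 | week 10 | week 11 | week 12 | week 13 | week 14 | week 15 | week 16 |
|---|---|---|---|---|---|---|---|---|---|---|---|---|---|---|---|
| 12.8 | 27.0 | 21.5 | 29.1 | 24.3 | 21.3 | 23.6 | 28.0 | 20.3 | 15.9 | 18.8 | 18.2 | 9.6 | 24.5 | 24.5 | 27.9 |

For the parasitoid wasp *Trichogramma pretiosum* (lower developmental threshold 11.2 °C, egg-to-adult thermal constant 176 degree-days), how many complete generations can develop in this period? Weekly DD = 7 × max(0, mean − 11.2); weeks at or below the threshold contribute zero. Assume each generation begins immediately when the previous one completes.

Weekly DD (7 × max(0, T̄ − 11.2)): 11.2, 110.6, 72.1, 125.3, 91.7, 70.7, 86.8, 117.6, 63.7, 32.9, 53.2, 49.0, 0.0, 93.1, 93.1, 116.9.
Season total = 1187.9 DD.
Complete generations = ⌊1187.9 / 176⌋ = 6.

6 generations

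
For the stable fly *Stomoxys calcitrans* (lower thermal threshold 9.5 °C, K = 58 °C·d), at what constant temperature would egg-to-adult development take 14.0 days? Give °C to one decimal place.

13.6 °C

Required daily accumulation = 58 / 14.0 = 4.143 DD/day.
T = T_base + 4.143 = 9.5 + 4.143 = 13.643 ≈ 13.6 °C.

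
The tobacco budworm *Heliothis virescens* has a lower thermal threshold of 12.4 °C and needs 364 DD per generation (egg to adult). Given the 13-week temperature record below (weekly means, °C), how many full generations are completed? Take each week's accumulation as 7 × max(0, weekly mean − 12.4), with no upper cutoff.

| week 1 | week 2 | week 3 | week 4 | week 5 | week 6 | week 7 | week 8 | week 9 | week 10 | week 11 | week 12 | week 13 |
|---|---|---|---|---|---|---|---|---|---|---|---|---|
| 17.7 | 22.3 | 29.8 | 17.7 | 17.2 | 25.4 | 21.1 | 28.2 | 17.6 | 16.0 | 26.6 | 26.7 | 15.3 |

Weekly DD (7 × max(0, T̄ − 12.4)): 37.1, 69.3, 121.8, 37.1, 33.6, 91.0, 60.9, 110.6, 36.4, 25.2, 99.4, 100.1, 20.3.
Season total = 842.8 DD.
Complete generations = ⌊842.8 / 364⌋ = 2.

2 generations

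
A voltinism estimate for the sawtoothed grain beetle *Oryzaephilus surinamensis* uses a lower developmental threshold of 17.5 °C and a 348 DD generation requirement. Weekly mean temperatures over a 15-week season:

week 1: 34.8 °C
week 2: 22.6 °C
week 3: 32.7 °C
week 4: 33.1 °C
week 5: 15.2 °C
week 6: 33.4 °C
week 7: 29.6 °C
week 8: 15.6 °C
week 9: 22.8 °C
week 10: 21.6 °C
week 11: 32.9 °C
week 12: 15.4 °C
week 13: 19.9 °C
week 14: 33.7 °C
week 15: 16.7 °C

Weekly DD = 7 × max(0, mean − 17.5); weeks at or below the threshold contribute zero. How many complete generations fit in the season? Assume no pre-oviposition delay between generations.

Weekly DD (7 × max(0, T̄ − 17.5)): 121.1, 35.7, 106.4, 109.2, 0.0, 111.3, 84.7, 0.0, 37.1, 28.7, 107.8, 0.0, 16.8, 113.4, 0.0.
Season total = 872.2 DD.
Complete generations = ⌊872.2 / 348⌋ = 2.

2 generations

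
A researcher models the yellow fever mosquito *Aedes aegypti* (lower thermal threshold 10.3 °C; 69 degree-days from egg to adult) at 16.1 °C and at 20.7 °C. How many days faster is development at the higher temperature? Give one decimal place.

At 16.1 °C: 69 / (16.1 − 10.3) = 69 / 5.8 = 11.897 d.
At 20.7 °C: 69 / (20.7 − 10.3) = 69 / 10.4 = 6.635 d.
Difference = |11.897 − 6.635| = 5.262 ≈ 5.3 days.

5.3 days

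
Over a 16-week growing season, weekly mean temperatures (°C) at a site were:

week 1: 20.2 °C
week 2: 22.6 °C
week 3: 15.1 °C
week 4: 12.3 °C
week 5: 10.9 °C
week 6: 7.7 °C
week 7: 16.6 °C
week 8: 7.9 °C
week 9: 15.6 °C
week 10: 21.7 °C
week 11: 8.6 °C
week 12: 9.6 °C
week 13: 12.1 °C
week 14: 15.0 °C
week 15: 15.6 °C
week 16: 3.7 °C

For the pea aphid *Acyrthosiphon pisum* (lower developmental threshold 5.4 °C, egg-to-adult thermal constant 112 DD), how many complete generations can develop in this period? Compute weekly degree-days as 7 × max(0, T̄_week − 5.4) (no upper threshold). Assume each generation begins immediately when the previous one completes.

8 generations

Weekly DD (7 × max(0, T̄ − 5.4)): 103.6, 120.4, 67.9, 48.3, 38.5, 16.1, 78.4, 17.5, 71.4, 114.1, 22.4, 29.4, 46.9, 67.2, 71.4, 0.0.
Season total = 913.5 DD.
Complete generations = ⌊913.5 / 112⌋ = 8.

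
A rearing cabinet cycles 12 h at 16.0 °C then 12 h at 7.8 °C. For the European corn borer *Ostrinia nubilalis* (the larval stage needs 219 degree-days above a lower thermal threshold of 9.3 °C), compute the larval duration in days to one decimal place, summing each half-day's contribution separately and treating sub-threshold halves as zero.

65.4 days

Day half: max(0, 16.0 − 9.3) × 0.5 = 6.7 × 0.5 = 3.35 DD.
Night half: max(0, 7.8 − 9.3) × 0.5 = 0.0 × 0.5 = 0.00 DD.
Per 24 h: 3.35 DD/day.
Duration = 219 / 3.35 = 65.373 ≈ 65.4 days.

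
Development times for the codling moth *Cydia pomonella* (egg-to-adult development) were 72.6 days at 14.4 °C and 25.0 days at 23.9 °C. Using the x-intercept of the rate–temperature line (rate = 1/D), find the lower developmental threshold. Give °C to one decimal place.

Under the model K = D·(T − T_b), so D₁·(T₁ − T_b) = D₂·(T₂ − T_b).
72.6·(14.4 − T_b) = 25.0·(23.9 − T_b)
T_b = (72.6·14.4 − 25.0·23.9) / (72.6 − 25.0) = 447.94 / 47.6 = 9.411 °C ≈ 9.4 °C.

9.4 °C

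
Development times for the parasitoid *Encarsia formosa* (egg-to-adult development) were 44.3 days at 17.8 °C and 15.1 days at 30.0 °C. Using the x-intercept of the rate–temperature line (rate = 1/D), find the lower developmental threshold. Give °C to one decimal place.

11.5 °C

Under the model K = D·(T − T_b), so D₁·(T₁ − T_b) = D₂·(T₂ − T_b).
44.3·(17.8 − T_b) = 15.1·(30.0 − T_b)
T_b = (44.3·17.8 − 15.1·30.0) / (44.3 − 15.1) = 335.54 / 29.2 = 11.491 °C ≈ 11.5 °C.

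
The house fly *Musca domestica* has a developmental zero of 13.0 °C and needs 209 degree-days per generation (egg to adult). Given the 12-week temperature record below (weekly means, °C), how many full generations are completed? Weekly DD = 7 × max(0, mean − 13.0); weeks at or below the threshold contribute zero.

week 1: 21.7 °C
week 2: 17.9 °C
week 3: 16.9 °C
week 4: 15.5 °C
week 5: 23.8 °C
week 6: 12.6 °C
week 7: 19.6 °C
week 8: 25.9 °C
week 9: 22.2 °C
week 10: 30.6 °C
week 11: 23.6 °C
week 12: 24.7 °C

Weekly DD (7 × max(0, T̄ − 13.0)): 60.9, 34.3, 27.3, 17.5, 75.6, 0.0, 46.2, 90.3, 64.4, 123.2, 74.2, 81.9.
Season total = 695.8 DD.
Complete generations = ⌊695.8 / 209⌋ = 3.

3 generations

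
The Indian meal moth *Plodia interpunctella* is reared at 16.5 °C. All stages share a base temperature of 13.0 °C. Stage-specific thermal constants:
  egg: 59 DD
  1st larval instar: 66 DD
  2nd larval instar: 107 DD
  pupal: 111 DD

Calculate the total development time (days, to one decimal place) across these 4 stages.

Daily accumulation at 16.5 °C = 16.5 − 13.0 = 3.5 DD/day.
Total K = 59 + 66 + 107 + 111 = 343 DD.
Total duration = 343 / 3.5 = 98.000 ≈ 98.0 days.

98.0 days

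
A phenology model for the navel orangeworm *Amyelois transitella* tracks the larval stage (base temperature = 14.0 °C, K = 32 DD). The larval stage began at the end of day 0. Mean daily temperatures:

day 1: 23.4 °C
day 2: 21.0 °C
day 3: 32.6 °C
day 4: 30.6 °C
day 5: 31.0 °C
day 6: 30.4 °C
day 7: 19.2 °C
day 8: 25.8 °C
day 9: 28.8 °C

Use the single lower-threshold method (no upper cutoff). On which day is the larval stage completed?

Daily DD above 14.0 °C: 9.4, 7.0, 18.6, 16.6, 17.0, 16.4, 5.2, 11.8, 14.8.
Cumulative: 9.4, 16.4, 35.0, 51.6, 68.6, 85.0, 90.2, 102.0, 116.8.
The total first reaches 32 DD on day 3.

day 3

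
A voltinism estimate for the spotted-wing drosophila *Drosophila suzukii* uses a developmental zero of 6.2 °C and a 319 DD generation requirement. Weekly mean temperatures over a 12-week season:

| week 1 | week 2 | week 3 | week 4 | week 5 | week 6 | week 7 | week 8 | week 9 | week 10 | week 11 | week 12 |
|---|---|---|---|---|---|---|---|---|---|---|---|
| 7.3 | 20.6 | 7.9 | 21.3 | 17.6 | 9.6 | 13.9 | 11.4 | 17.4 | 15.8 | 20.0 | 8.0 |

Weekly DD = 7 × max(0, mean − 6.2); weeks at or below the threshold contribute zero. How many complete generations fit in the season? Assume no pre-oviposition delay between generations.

2 generations

Weekly DD (7 × max(0, T̄ − 6.2)): 7.7, 100.8, 11.9, 105.7, 79.8, 23.8, 53.9, 36.4, 78.4, 67.2, 96.6, 12.6.
Season total = 674.8 DD.
Complete generations = ⌊674.8 / 319⌋ = 2.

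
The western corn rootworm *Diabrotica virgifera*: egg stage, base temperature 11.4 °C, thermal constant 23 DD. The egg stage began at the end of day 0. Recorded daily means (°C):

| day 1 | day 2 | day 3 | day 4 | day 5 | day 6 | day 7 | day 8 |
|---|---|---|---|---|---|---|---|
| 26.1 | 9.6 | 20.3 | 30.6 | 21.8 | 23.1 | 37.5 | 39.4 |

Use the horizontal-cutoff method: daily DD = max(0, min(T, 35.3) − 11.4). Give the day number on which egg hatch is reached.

day 3

Daily DD above 11.4 °C (capped at 23.9): 14.7, 0.0, 8.9, 19.2, 10.4, 11.7, 23.9, 23.9.
Cumulative: 14.7, 14.7, 23.6, 42.8, 53.2, 64.9, 88.8, 112.7.
The total first reaches 23 DD on day 3.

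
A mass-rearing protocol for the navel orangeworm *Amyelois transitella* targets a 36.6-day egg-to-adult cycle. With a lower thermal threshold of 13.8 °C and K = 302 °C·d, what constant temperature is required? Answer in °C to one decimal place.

22.1 °C

Required daily accumulation = 302 / 36.6 = 8.251 DD/day.
T = T_base + 8.251 = 13.8 + 8.251 = 22.051 ≈ 22.1 °C.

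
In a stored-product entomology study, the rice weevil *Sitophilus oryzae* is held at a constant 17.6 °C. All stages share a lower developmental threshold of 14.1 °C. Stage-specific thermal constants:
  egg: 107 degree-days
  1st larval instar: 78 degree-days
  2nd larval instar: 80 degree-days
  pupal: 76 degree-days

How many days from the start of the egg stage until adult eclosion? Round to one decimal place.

97.4 days

Daily accumulation at 17.6 °C = 17.6 − 14.1 = 3.5 DD/day.
Total K = 107 + 78 + 80 + 76 = 341 DD.
Total duration = 341 / 3.5 = 97.429 ≈ 97.4 days.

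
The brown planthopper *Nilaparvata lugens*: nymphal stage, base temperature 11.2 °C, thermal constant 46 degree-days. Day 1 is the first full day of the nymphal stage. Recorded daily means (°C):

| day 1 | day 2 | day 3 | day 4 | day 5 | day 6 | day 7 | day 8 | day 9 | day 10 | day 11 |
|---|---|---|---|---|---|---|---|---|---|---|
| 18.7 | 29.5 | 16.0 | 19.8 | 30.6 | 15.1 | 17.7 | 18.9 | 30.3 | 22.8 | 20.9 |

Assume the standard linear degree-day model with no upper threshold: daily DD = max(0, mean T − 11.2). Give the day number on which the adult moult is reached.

day 5

Daily DD above 11.2 °C: 7.5, 18.3, 4.8, 8.6, 19.4, 3.9, 6.5, 7.7, 19.1, 11.6, 9.7.
Cumulative: 7.5, 25.8, 30.6, 39.2, 58.6, 62.5, 69.0, 76.7, 95.8, 107.4, 117.1.
The total first reaches 46 DD on day 5.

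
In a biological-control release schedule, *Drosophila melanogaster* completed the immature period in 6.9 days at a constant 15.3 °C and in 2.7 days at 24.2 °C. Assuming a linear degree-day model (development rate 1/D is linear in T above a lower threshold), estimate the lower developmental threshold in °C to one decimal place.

Equal thermal constants: D₁(T₁ − T_b) = D₂(T₂ − T_b).
6.9·(15.3 − T_b) = 2.7·(24.2 − T_b)
T_b = (6.9·15.3 − 2.7·24.2) / (6.9 − 2.7) = 40.23 / 4.2 = 9.579 °C ≈ 9.6 °C.

9.6 °C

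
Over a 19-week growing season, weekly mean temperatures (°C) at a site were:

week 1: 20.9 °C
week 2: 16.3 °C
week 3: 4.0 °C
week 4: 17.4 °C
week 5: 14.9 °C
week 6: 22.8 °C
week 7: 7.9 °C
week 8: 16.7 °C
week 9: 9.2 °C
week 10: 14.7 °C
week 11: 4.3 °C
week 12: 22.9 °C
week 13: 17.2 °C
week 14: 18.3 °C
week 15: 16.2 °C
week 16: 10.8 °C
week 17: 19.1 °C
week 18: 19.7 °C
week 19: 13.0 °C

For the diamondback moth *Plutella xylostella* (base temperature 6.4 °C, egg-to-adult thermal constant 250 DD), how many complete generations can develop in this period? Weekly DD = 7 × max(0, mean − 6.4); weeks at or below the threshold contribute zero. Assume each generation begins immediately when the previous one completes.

4 generations

Weekly DD (7 × max(0, T̄ − 6.4)): 101.5, 69.3, 0.0, 77.0, 59.5, 114.8, 10.5, 72.1, 19.6, 58.1, 0.0, 115.5, 75.6, 83.3, 68.6, 30.8, 88.9, 93.1, 46.2.
Season total = 1184.4 DD.
Complete generations = ⌊1184.4 / 250⌋ = 4.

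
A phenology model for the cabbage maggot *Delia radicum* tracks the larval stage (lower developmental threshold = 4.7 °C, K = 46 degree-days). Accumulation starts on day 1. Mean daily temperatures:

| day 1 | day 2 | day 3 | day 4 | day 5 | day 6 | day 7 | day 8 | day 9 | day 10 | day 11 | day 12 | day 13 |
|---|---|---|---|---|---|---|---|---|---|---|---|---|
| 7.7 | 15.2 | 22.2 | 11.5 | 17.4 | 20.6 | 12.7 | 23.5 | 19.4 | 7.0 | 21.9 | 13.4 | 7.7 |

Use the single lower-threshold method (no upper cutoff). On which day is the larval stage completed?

Daily DD above 4.7 °C: 3.0, 10.5, 17.5, 6.8, 12.7, 15.9, 8.0, 18.8, 14.7, 2.3, 17.2, 8.7, 3.0.
Cumulative: 3.0, 13.5, 31.0, 37.8, 50.5, 66.4, 74.4, 93.2, 107.9, 110.2, 127.4, 136.1, 139.1.
The total first reaches 46 DD on day 5.

day 5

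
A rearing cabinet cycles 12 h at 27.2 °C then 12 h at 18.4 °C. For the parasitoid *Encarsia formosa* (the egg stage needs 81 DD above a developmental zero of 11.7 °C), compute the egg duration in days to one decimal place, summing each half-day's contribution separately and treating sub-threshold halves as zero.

7.3 days

Day half: max(0, 27.2 − 11.7) × 0.5 = 15.5 × 0.5 = 7.75 DD.
Night half: max(0, 18.4 − 11.7) × 0.5 = 6.7 × 0.5 = 3.35 DD.
Per 24 h: 11.10 DD/day.
Duration = 81 / 11.10 = 7.297 ≈ 7.3 days.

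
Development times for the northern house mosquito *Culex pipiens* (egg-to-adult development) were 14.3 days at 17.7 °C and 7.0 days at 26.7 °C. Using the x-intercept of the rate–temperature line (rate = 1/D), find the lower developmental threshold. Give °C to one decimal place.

9.1 °C

Linear rate model ⇒ the product D·(T − T_b) is constant across temperatures.
14.3·(17.7 − T_b) = 7.0·(26.7 − T_b)
T_b = (14.3·17.7 − 7.0·26.7) / (14.3 − 7.0) = 66.21 / 7.3 = 9.070 °C ≈ 9.1 °C.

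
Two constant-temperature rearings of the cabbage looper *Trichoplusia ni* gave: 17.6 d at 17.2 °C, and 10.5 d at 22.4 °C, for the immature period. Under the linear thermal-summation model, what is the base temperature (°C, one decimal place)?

Equal thermal constants: D₁(T₁ − T_b) = D₂(T₂ − T_b).
17.6·(17.2 − T_b) = 10.5·(22.4 − T_b)
T_b = (17.6·17.2 − 10.5·22.4) / (17.6 − 10.5) = 67.52 / 7.1 = 9.510 °C ≈ 9.5 °C.

9.5 °C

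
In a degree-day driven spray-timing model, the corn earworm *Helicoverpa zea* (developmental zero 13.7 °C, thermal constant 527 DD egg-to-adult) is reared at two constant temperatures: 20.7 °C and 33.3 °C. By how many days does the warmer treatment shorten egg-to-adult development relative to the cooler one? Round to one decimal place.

At 20.7 °C: 527 / (20.7 − 13.7) = 527 / 7.0 = 75.286 d.
At 33.3 °C: 527 / (33.3 − 13.7) = 527 / 19.6 = 26.888 d.
Difference = |75.286 − 26.888| = 48.398 ≈ 48.4 days.

48.4 days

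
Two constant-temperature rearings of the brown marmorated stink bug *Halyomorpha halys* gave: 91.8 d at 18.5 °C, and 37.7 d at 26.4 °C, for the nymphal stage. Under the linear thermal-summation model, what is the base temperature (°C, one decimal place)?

13.0 °C

Under the model K = D·(T − T_b), so D₁·(T₁ − T_b) = D₂·(T₂ − T_b).
91.8·(18.5 − T_b) = 37.7·(26.4 − T_b)
T_b = (91.8·18.5 − 37.7·26.4) / (91.8 − 37.7) = 703.02 / 54.1 = 12.995 °C ≈ 13.0 °C.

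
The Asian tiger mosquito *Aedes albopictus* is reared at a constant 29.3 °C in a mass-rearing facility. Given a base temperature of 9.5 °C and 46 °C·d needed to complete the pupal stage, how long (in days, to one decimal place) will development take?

2.3 days

Daily accumulation = 29.3 − 9.5 = 19.8 DD/day.
Duration = 46 / 19.8 = 2.323 ≈ 2.3 days.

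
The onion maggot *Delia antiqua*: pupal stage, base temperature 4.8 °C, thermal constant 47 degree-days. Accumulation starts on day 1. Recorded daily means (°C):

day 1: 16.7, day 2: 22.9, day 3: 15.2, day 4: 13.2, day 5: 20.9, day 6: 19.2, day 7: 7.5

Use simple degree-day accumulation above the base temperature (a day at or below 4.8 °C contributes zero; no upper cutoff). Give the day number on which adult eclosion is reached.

Daily DD above 4.8 °C: 11.9, 18.1, 10.4, 8.4, 16.1, 14.4, 2.7.
Cumulative: 11.9, 30.0, 40.4, 48.8, 64.9, 79.3, 82.0.
The total first reaches 47 DD on day 4.

day 4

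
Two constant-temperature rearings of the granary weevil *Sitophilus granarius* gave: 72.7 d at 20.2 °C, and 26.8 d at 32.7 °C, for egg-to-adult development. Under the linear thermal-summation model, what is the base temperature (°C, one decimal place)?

12.9 °C

Under the model K = D·(T − T_b), so D₁·(T₁ − T_b) = D₂·(T₂ − T_b).
72.7·(20.2 − T_b) = 26.8·(32.7 − T_b)
T_b = (72.7·20.2 − 26.8·32.7) / (72.7 − 26.8) = 592.18 / 45.9 = 12.902 °C ≈ 12.9 °C.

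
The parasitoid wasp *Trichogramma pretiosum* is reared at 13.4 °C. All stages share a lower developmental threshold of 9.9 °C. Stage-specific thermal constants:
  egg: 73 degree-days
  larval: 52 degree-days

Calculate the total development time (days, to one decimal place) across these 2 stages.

35.7 days

Daily accumulation at 13.4 °C = 13.4 − 9.9 = 3.5 DD/day.
Total K = 73 + 52 = 125 DD.
Total duration = 125 / 3.5 = 35.714 ≈ 35.7 days.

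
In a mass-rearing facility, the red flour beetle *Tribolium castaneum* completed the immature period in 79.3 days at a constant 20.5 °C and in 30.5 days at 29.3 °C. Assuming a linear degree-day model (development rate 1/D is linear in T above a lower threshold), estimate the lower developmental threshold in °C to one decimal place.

Linear rate model ⇒ the product D·(T − T_b) is constant across temperatures.
79.3·(20.5 − T_b) = 30.5·(29.3 − T_b)
T_b = (79.3·20.5 − 30.5·29.3) / (79.3 − 30.5) = 732.00 / 48.8 = 15.000 °C ≈ 15.0 °C.

15.0 °C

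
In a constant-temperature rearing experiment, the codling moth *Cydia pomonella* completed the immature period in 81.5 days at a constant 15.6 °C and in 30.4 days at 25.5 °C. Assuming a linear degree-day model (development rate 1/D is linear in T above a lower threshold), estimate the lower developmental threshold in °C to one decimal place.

9.7 °C

Under the model K = D·(T − T_b), so D₁·(T₁ − T_b) = D₂·(T₂ − T_b).
81.5·(15.6 − T_b) = 30.4·(25.5 − T_b)
T_b = (81.5·15.6 − 30.4·25.5) / (81.5 − 30.4) = 496.20 / 51.1 = 9.710 °C ≈ 9.7 °C.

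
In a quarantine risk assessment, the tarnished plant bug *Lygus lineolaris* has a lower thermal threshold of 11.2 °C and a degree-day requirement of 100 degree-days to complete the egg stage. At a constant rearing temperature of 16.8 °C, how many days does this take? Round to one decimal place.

17.9 days

Daily accumulation = 16.8 − 11.2 = 5.6 DD/day.
Duration = 100 / 5.6 = 17.857 ≈ 17.9 days.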